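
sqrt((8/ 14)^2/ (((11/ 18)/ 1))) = 12* sqrt(22)/ 77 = 0.73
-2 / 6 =-1 / 3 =-0.33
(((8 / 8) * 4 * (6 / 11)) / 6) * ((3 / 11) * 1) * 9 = 108 / 121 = 0.89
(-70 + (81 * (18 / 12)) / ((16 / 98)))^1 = 10787 / 16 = 674.19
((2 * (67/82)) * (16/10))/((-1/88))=-47168/205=-230.09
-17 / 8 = -2.12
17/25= 0.68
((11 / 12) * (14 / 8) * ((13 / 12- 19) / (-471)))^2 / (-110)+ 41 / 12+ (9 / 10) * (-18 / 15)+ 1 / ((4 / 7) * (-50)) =8470183639433 / 3680075980800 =2.30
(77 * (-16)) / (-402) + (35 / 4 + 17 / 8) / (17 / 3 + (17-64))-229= -45102157 / 199392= -226.20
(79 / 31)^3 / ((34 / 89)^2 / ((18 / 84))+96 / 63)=82012600299 / 10926147160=7.51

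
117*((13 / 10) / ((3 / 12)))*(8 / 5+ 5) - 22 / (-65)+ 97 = 1336653 / 325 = 4112.78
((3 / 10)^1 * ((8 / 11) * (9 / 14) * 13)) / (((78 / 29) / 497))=18531 / 55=336.93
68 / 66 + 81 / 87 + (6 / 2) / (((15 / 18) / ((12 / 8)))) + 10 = 17.36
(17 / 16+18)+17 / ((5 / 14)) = 5333 / 80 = 66.66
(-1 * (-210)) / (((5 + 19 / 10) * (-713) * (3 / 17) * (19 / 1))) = -11900 / 934743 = -0.01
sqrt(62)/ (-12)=-sqrt(62)/ 12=-0.66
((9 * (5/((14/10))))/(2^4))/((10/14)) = 45/16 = 2.81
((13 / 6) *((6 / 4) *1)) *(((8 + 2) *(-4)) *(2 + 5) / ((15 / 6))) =-364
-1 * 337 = -337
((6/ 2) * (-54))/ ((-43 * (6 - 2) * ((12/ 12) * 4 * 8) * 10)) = 81/ 27520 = 0.00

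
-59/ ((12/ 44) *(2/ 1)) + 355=1481/ 6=246.83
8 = 8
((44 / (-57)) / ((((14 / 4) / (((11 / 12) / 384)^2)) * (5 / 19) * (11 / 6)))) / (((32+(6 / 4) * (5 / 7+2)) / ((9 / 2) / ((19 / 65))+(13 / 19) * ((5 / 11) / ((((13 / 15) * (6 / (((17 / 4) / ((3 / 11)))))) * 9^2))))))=-13770889 / 12377023119360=-0.00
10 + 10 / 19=200 / 19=10.53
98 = 98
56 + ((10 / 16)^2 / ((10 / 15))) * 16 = 523 / 8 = 65.38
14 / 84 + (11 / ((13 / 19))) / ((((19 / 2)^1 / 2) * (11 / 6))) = 157 / 78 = 2.01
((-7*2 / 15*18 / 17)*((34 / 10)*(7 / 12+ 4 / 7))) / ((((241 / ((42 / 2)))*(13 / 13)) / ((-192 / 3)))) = 130368 / 6025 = 21.64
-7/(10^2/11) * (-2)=77/50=1.54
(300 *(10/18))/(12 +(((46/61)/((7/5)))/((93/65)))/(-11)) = 36401750/2613451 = 13.93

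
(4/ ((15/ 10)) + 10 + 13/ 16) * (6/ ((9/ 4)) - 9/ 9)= 3235/ 144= 22.47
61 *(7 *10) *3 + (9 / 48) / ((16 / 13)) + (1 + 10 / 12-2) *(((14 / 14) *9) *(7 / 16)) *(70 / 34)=55743903 / 4352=12808.80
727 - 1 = 726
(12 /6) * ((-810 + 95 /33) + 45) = -50300 /33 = -1524.24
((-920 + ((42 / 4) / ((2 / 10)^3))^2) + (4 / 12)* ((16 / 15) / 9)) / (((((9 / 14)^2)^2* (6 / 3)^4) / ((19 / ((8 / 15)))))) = 127241098221391 / 5668704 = 22446241.37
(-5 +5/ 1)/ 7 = 0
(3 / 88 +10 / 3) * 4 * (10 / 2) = 4445 / 66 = 67.35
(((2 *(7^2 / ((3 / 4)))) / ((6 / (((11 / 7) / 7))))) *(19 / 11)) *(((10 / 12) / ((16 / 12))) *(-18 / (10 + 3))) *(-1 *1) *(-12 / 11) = -1140 / 143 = -7.97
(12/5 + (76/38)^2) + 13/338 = 837/130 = 6.44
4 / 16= 1 / 4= 0.25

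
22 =22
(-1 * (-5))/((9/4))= 20/9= 2.22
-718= -718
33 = 33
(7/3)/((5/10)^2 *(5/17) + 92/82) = 19516/9999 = 1.95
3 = 3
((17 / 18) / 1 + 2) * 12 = 106 / 3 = 35.33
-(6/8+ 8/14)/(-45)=37/1260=0.03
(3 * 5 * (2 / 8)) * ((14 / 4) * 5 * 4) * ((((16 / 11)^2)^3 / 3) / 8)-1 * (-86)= 335855046 / 1771561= 189.58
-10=-10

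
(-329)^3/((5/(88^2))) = -275773822016/5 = -55154764403.20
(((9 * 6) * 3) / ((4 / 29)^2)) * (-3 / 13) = -204363 / 104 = -1965.03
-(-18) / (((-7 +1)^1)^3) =-0.08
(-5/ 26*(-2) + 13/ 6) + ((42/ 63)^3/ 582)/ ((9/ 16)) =4692293/ 1838538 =2.55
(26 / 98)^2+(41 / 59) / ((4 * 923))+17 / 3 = 9001819595 / 1569015084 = 5.74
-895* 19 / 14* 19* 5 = -1615475 / 14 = -115391.07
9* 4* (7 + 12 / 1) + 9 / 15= 3423 / 5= 684.60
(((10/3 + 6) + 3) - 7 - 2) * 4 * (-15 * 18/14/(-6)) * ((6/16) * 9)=2025/14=144.64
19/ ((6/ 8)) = 76/ 3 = 25.33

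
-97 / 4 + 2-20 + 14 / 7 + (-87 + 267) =559 / 4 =139.75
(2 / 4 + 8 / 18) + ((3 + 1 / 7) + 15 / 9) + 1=851 / 126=6.75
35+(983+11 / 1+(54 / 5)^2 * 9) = 51969 / 25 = 2078.76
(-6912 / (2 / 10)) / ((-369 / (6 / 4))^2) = -960 / 1681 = -0.57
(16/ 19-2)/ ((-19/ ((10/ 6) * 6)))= 220/ 361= 0.61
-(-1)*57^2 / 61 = 3249 / 61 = 53.26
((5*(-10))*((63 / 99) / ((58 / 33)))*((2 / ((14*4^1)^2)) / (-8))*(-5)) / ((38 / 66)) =-12375 / 987392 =-0.01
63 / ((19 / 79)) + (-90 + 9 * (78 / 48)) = 186.57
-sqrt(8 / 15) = -2 *sqrt(30) / 15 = -0.73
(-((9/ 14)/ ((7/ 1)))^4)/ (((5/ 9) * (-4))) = 59049/ 1844736320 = 0.00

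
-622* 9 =-5598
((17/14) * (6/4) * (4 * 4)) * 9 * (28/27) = 272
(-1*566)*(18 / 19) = -10188 / 19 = -536.21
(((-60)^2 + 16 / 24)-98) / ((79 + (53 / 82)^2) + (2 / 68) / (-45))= 18017226960 / 408510463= 44.10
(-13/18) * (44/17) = -286/153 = -1.87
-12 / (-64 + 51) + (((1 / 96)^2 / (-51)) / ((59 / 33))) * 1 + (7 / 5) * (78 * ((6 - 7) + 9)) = 525445926197 / 600837120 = 874.52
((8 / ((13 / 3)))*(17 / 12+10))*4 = 1096 / 13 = 84.31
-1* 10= -10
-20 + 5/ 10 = -39/ 2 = -19.50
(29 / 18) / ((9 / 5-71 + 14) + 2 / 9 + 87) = 145 / 2882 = 0.05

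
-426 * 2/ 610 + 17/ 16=-1631/ 4880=-0.33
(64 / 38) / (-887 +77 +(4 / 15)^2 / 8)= -900 / 432839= -0.00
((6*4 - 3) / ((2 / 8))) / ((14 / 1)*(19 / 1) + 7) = 4 / 13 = 0.31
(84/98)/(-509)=-6/3563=-0.00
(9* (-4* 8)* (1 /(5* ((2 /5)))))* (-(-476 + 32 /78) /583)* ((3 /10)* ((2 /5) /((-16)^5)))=41733 /3104358400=0.00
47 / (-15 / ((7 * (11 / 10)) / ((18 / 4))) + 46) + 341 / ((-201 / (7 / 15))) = 86548 / 183915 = 0.47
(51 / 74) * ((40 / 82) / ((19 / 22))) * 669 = 7506180 / 28823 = 260.42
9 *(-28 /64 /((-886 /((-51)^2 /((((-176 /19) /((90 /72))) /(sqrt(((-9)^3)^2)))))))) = -11348332065 /9979904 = -1137.12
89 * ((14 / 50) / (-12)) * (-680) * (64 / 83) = 1355648 / 1245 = 1088.87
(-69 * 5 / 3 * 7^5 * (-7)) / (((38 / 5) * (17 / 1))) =67648175 / 646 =104718.54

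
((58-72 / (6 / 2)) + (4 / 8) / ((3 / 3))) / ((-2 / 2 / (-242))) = 8349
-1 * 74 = -74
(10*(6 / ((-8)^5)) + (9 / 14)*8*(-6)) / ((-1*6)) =589859 / 114688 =5.14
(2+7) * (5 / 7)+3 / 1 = 66 / 7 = 9.43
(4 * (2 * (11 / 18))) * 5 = 220 / 9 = 24.44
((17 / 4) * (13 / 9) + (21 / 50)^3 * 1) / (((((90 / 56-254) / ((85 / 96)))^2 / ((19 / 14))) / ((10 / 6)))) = 0.00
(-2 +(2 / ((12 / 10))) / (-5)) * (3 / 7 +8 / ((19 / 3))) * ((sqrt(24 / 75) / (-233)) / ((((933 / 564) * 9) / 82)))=154160 * sqrt(2) / 4130391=0.05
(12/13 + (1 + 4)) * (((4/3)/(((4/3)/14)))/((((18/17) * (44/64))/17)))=226576/117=1936.55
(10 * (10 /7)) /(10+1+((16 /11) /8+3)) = 275 /273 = 1.01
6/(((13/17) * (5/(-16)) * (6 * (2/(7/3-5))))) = 1088/195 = 5.58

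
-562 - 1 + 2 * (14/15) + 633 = 1078/15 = 71.87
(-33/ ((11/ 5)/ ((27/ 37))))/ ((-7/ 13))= 5265/ 259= 20.33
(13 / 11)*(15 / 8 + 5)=65 / 8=8.12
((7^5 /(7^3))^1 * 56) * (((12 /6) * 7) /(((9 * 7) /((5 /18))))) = 13720 /81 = 169.38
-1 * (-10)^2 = -100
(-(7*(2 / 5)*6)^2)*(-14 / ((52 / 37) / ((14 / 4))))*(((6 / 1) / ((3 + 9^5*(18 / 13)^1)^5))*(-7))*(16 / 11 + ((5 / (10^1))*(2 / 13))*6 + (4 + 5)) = -17061408096824 / 13818912498248649075662618559825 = -0.00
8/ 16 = 0.50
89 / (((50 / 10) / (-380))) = -6764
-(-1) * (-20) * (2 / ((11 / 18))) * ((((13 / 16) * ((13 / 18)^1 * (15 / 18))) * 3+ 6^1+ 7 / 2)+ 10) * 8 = -120770 / 11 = -10979.09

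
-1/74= -0.01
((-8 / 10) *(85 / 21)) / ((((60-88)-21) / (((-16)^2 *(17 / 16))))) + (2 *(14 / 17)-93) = -1283605 / 17493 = -73.38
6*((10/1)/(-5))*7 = -84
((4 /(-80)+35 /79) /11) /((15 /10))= 207 /8690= 0.02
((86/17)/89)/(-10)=-43/7565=-0.01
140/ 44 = 35/ 11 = 3.18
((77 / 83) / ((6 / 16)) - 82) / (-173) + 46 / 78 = 587683 / 560001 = 1.05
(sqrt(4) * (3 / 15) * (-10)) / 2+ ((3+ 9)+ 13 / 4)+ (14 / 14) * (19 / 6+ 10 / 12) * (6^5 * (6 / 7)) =746867 / 28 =26673.82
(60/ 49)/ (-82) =-30/ 2009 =-0.01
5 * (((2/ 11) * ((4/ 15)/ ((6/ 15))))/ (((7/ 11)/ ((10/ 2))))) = 100/ 21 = 4.76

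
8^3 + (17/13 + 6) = 6751/13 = 519.31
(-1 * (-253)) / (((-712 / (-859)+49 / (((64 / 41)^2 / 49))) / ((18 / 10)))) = 8011542528 / 17349549655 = 0.46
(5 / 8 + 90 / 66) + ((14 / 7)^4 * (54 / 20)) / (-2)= -8629 / 440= -19.61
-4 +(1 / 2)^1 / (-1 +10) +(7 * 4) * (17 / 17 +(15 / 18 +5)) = 3373 / 18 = 187.39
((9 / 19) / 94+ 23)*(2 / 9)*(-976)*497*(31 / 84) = -22065526828 / 24111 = -915164.32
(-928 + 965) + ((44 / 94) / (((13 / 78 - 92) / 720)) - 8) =25.33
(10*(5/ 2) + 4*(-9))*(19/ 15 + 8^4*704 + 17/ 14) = -6661084771/ 210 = -31719451.29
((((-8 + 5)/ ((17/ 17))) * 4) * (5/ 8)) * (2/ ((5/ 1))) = -3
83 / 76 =1.09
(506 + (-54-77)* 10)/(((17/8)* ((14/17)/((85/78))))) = -45560/91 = -500.66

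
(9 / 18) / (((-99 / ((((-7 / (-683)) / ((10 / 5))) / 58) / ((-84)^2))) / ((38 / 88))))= -19 / 695756210688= -0.00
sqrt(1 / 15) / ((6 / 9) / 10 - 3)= -sqrt(15) / 44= -0.09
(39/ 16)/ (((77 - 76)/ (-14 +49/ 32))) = -15561/ 512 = -30.39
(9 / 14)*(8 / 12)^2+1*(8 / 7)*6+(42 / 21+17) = 183 / 7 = 26.14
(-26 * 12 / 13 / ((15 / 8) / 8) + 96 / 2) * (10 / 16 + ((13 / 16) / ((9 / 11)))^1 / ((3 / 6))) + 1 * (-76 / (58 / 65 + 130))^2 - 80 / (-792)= -35235485047 / 248827095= -141.61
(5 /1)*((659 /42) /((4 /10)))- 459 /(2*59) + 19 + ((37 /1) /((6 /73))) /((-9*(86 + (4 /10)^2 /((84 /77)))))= 2890928609 /13723164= 210.66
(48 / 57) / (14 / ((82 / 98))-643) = -656 / 487863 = -0.00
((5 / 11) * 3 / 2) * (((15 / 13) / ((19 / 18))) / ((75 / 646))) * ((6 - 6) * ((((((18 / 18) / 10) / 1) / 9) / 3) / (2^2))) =0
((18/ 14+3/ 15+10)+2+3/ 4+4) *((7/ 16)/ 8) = 1.00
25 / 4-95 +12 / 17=-5987 / 68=-88.04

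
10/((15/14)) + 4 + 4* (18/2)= 148/3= 49.33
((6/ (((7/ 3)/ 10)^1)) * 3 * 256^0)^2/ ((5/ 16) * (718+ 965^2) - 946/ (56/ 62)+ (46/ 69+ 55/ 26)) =181958400/ 8872776437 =0.02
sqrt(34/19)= sqrt(646)/19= 1.34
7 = 7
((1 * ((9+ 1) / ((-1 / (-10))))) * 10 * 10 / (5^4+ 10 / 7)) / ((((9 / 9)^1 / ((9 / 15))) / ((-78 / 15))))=-49.81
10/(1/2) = 20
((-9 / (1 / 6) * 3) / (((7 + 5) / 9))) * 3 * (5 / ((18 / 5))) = -2025 / 4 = -506.25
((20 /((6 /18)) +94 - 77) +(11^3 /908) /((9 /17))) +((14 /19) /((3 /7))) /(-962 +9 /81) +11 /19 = 107997490169 /1344155076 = 80.35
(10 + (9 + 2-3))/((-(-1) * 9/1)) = 2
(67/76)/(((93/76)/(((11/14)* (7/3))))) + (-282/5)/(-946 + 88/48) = 21819661/15805350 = 1.38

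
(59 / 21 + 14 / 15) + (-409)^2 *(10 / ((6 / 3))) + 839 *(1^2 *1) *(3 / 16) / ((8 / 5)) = 3747551643 / 4480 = 836507.06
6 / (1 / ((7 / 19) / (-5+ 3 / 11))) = -231 / 494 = -0.47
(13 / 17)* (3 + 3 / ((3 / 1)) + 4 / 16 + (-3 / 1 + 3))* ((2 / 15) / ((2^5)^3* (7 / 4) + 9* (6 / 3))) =13 / 1720860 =0.00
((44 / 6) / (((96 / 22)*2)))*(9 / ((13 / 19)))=11.05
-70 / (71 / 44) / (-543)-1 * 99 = -3813667 / 38553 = -98.92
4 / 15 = 0.27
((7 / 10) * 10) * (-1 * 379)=-2653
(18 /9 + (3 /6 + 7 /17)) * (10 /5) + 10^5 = 1700099 /17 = 100005.82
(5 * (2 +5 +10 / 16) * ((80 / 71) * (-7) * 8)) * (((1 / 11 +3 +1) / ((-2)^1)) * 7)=26901000 / 781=34444.30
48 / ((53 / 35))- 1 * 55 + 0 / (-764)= -1235 / 53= -23.30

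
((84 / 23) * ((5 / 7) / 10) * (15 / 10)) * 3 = 27 / 23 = 1.17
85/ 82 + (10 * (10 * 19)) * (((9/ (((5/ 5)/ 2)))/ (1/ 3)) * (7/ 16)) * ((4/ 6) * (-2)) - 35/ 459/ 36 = -40546716565/ 677484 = -59848.97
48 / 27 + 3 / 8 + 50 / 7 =4685 / 504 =9.30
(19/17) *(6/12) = 19/34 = 0.56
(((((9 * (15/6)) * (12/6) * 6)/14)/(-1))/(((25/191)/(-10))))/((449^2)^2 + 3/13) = 67041/1849254825656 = 0.00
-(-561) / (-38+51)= 561 / 13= 43.15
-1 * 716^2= -512656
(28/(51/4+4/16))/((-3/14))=-392/39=-10.05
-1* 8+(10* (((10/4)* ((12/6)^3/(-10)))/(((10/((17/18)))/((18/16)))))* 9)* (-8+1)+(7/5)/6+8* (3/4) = 15853/120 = 132.11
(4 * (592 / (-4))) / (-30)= 296 / 15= 19.73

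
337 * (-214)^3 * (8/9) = -2935747491.56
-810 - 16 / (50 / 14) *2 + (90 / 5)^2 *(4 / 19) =-356606 / 475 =-750.75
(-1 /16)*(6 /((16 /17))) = -51 /128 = -0.40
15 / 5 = 3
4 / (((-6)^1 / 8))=-16 / 3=-5.33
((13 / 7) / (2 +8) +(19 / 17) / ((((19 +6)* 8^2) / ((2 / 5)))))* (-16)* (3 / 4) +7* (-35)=-29420599 / 119000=-247.23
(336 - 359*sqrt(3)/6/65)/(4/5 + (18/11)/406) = 3751440/8977 - 801647*sqrt(3)/700206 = 415.91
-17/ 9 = -1.89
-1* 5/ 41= -5/ 41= -0.12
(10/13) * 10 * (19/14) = 950/91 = 10.44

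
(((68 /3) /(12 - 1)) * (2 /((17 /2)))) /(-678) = -8 /11187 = -0.00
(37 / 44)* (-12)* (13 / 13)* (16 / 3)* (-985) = 53010.91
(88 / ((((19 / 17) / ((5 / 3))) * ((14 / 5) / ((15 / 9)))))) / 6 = 46750 / 3591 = 13.02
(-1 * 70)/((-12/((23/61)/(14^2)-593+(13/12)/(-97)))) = -1289497120/372771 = -3459.22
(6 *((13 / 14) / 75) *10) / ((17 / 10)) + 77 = 9215 / 119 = 77.44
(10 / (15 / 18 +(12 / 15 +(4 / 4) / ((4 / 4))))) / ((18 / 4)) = 200 / 237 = 0.84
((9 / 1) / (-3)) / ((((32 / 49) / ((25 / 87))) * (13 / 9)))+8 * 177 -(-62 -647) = 25624975 / 12064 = 2124.09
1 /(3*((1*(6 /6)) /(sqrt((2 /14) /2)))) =sqrt(14) /42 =0.09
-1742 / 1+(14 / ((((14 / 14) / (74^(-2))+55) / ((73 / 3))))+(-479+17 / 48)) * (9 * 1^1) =-535335151 / 88496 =-6049.26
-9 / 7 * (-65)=585 / 7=83.57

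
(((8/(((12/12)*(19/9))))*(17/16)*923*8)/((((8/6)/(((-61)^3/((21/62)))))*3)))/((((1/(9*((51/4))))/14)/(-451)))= 68566550850396027/19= 3608765834231369.84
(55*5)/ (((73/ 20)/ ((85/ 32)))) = 116875/ 584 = 200.13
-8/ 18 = -4/ 9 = -0.44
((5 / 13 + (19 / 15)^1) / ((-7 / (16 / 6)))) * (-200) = 14720 / 117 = 125.81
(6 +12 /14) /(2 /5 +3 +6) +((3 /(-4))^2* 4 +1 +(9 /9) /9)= 48449 /11844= 4.09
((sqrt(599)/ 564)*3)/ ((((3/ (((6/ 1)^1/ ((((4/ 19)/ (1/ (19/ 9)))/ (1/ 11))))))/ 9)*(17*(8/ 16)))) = 81*sqrt(599)/ 35156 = 0.06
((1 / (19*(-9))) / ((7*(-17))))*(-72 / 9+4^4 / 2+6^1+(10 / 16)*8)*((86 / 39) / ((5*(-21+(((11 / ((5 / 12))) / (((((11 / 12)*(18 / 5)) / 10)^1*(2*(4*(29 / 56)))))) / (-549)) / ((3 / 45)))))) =-19929554 / 151112793195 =-0.00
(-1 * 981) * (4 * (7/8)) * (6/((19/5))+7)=-1119321/38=-29455.82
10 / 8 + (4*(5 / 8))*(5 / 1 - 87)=-815 / 4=-203.75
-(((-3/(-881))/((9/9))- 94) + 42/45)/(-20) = -1229831/264300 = -4.65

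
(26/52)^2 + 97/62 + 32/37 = 12293/4588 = 2.68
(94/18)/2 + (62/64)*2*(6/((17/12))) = 1655/153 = 10.82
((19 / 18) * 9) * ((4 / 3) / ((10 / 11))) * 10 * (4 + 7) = 4598 / 3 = 1532.67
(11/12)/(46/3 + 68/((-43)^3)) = 874577/14628472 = 0.06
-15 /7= -2.14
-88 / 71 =-1.24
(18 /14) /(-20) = -9 /140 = -0.06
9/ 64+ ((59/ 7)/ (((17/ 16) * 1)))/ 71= 136457/ 540736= 0.25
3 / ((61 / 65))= 195 / 61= 3.20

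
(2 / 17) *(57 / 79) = 114 / 1343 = 0.08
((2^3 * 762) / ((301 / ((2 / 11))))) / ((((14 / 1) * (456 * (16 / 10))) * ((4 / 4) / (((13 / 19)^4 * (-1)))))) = -18136235 / 229554186092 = -0.00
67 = 67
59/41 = 1.44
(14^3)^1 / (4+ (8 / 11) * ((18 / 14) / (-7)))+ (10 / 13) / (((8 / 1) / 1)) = 19229813 / 27092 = 709.80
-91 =-91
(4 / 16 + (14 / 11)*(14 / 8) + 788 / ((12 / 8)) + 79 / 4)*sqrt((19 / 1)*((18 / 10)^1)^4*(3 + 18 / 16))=975753*sqrt(1254) / 2200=15706.01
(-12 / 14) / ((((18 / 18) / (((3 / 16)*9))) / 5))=-405 / 56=-7.23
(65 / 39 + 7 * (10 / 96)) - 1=1.40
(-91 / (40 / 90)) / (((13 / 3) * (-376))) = 189 / 1504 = 0.13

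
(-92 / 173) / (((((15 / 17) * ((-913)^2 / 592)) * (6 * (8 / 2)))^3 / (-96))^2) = -373397693227145254141952 / 53546119977042086661552972508103863100431828125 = -0.00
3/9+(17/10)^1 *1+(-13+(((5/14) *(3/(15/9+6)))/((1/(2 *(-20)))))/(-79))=-4157551/381570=-10.90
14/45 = 0.31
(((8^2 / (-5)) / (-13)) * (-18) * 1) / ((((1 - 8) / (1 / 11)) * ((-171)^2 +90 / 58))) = 1856 / 235800565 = 0.00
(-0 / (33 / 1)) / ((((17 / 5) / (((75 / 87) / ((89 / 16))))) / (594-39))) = 0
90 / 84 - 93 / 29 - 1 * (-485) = 196043 / 406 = 482.86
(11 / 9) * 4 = 44 / 9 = 4.89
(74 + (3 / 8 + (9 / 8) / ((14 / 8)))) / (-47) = -4201 / 2632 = -1.60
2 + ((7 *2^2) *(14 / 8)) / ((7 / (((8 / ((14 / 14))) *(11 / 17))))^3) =750254 / 34391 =21.82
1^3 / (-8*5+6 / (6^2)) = -6 / 239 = -0.03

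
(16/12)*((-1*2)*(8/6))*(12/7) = -128/21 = -6.10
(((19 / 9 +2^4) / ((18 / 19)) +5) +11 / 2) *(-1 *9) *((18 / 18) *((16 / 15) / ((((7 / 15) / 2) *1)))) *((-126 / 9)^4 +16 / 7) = -20645064704 / 441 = -46814205.68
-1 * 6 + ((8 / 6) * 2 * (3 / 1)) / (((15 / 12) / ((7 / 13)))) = -166 / 65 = -2.55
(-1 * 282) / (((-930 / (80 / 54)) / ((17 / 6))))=3196 / 2511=1.27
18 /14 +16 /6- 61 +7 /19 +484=170501 /399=427.32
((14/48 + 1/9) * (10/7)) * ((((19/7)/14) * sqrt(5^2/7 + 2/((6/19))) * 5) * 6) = 13775 * sqrt(273)/21609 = 10.53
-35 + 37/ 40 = -1363/ 40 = -34.08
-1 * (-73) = 73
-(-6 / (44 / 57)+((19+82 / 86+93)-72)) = -31389 / 946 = -33.18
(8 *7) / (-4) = -14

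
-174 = -174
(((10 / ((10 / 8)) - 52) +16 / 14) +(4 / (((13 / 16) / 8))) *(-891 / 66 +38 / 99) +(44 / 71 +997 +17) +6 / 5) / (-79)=-1459616524 / 252657405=-5.78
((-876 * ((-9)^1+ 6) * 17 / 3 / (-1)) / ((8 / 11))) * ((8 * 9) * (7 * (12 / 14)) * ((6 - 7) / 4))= 2211462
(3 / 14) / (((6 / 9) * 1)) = 9 / 28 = 0.32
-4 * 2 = -8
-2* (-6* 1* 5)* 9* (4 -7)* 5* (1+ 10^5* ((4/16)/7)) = -202556700/7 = -28936671.43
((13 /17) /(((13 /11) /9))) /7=99 /119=0.83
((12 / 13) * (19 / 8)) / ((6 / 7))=133 / 52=2.56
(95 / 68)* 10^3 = 23750 / 17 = 1397.06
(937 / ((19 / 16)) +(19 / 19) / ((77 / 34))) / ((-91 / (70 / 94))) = -5775150 / 893893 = -6.46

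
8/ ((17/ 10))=80/ 17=4.71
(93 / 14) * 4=186 / 7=26.57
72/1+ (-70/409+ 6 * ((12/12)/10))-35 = 37.43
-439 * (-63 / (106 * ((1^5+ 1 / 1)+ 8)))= 27657 / 1060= 26.09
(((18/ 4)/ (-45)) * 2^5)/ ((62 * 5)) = -8/ 775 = -0.01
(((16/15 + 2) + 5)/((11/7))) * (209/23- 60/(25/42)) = -812119/1725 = -470.79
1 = 1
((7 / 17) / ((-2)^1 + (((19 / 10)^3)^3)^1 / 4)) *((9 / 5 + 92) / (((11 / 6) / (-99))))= -20260800000000 / 764241551749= -26.51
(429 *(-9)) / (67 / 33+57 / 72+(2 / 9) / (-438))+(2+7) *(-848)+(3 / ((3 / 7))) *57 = -4209346569 / 489377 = -8601.44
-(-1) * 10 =10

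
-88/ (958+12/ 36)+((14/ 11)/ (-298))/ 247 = -106896037/ 1163894875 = -0.09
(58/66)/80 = 29/2640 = 0.01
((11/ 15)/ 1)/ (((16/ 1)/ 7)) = 77/ 240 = 0.32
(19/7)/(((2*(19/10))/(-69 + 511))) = 2210/7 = 315.71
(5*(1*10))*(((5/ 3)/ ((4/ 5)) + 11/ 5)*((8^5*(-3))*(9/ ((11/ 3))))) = -568442880/ 11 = -51676625.45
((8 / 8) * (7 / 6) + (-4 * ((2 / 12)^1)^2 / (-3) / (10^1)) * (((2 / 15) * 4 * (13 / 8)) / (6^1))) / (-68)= -28363 / 1652400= -0.02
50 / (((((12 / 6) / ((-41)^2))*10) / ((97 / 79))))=815285 / 158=5160.03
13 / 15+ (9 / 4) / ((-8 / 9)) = -799 / 480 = -1.66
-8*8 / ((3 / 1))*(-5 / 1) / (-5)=-64 / 3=-21.33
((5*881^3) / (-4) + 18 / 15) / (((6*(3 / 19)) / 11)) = -3572843714209 / 360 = -9924565872.80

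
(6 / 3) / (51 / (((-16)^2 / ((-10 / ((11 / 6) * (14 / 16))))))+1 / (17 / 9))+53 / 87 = -475565 / 216369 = -2.20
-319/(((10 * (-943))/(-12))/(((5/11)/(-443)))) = 174/417749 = 0.00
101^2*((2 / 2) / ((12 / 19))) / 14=193819 / 168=1153.68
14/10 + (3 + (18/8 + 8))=293/20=14.65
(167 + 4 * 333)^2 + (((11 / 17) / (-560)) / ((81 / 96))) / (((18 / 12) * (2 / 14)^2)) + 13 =15470691082 / 6885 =2247013.96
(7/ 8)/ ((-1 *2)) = -7/ 16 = -0.44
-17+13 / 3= -38 / 3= -12.67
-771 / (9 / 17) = -4369 / 3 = -1456.33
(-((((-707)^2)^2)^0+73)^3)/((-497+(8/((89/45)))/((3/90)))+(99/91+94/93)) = 152608776684/140681375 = 1084.78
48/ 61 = 0.79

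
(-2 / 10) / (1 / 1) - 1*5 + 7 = 9 / 5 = 1.80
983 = 983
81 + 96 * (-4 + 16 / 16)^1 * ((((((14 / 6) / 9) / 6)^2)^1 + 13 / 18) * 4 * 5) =-2981431 / 729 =-4089.75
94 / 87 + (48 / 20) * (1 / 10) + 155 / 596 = 1.58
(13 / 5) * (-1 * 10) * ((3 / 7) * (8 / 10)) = -8.91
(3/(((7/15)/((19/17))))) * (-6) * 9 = -46170/119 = -387.98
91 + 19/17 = 1566/17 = 92.12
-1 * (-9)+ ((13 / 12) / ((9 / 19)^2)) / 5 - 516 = -506.03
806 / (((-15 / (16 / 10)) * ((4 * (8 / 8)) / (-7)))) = 11284 / 75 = 150.45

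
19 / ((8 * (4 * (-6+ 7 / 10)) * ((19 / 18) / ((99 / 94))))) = -4455 / 39856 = -0.11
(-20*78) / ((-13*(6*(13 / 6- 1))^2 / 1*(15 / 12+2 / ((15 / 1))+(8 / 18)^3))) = 1749600 / 1051001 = 1.66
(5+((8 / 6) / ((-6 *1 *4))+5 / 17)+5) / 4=3133 / 1224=2.56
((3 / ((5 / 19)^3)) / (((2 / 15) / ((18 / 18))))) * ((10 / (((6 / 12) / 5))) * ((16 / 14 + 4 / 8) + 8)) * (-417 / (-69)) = 7194920.59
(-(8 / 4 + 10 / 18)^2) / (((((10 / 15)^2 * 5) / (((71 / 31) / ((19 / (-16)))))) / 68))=10216048 / 26505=385.44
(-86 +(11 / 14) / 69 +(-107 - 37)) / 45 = -222169 / 43470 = -5.11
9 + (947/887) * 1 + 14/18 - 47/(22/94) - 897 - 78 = -102299753/87813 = -1164.97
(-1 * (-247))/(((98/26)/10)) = 32110/49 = 655.31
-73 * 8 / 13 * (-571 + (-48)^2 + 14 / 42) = -233600 / 3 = -77866.67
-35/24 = -1.46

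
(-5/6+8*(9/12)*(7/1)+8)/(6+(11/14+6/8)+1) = 4130/717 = 5.76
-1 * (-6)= 6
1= 1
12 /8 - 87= -85.50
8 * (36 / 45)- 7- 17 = -88 / 5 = -17.60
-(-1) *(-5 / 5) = -1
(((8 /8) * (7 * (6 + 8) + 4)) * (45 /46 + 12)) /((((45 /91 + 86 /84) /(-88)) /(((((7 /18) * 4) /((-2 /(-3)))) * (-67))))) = 228702762288 /19067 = 11994690.42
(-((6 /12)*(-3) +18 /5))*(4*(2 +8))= -84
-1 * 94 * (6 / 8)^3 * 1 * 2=-1269 / 16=-79.31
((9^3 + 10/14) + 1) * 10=51150/7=7307.14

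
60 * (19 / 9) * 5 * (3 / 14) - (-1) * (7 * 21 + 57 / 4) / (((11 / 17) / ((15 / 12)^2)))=2587675 / 4928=525.10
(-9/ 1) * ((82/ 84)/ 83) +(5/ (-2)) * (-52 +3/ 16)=2406277/ 18592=129.43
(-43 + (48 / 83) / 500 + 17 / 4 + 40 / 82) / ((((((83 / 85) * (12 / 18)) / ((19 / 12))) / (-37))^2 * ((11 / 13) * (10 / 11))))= -120876131418197441 / 300073817600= -402821.32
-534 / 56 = -9.54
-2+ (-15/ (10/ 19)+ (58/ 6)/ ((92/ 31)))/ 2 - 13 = -15247/ 552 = -27.62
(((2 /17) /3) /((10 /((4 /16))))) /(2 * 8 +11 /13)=13 /223380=0.00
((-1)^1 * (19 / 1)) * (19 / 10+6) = -1501 / 10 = -150.10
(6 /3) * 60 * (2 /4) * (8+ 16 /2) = 960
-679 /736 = -0.92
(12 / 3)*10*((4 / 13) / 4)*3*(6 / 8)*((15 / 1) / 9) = 150 / 13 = 11.54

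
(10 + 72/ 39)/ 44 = 7/ 26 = 0.27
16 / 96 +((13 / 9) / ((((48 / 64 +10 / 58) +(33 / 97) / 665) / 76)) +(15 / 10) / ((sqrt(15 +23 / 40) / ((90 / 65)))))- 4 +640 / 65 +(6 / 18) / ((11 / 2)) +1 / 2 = 54* sqrt(6230) / 8099 +1115592433700 / 8887845681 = 126.05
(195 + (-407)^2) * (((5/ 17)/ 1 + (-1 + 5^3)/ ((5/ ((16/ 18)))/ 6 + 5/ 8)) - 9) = 11717561.49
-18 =-18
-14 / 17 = -0.82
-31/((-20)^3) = 31/8000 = 0.00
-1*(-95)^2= -9025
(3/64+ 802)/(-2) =-51331/128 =-401.02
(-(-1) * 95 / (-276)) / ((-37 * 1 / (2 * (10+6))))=760 / 2553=0.30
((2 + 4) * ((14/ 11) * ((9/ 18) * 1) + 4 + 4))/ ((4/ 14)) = 1995/ 11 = 181.36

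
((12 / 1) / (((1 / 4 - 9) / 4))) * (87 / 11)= -16704 / 385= -43.39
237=237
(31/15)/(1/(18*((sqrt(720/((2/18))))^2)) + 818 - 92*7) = 241056/20295361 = 0.01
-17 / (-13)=17 / 13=1.31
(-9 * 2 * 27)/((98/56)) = -1944/7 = -277.71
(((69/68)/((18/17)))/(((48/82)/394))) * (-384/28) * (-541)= 100502111/21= 4785814.81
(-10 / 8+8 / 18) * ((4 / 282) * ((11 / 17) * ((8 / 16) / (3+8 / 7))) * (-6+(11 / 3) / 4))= 4697 / 1035504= 0.00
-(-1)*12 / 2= 6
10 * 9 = 90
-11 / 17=-0.65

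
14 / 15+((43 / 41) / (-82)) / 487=22921471 / 24559410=0.93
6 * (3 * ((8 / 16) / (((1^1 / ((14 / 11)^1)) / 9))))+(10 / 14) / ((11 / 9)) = 7983 / 77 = 103.68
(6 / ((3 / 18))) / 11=36 / 11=3.27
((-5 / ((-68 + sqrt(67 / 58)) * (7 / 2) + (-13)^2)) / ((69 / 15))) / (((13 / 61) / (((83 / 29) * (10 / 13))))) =17720500 * sqrt(3886) / 124138345487 + 30378000 / 186114461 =0.17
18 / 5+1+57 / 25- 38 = -31.12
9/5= 1.80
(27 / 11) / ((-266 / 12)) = -0.11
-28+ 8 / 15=-412 / 15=-27.47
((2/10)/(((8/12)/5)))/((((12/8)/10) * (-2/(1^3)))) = -5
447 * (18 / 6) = 1341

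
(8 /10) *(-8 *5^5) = -20000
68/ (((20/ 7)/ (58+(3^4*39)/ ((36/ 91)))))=3828587/ 20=191429.35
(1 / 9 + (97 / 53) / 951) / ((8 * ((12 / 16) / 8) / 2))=136736 / 453627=0.30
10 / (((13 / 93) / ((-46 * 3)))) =-128340 / 13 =-9872.31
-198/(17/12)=-2376/17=-139.76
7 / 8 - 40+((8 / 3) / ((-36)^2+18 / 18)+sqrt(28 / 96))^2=-1175863963 / 30279762+4 * sqrt(42) / 11673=-38.83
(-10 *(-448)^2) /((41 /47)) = -94330880 /41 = -2300753.17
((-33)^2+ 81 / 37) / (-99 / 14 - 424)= -565236 / 223295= -2.53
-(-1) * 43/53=43/53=0.81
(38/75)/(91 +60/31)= 1178/216075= 0.01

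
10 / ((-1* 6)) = -5 / 3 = -1.67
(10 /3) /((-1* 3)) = -10 /9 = -1.11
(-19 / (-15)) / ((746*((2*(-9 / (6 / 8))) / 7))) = -133 / 268560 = -0.00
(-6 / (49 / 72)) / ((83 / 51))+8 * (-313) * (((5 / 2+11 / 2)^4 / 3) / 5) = -41713044208 / 61005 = -683764.35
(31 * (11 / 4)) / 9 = 341 / 36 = 9.47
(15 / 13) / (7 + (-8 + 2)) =15 / 13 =1.15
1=1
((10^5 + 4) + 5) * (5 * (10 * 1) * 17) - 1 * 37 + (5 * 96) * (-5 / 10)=85007373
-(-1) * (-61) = -61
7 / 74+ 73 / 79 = 5955 / 5846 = 1.02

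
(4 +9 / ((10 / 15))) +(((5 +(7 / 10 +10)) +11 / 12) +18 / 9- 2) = 2047 / 60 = 34.12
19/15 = 1.27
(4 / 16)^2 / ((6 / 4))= 1 / 24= 0.04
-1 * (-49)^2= -2401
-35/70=-1/2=-0.50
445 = 445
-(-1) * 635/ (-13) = -635/ 13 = -48.85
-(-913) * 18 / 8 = 8217 / 4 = 2054.25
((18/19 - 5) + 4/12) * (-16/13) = 3392/741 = 4.58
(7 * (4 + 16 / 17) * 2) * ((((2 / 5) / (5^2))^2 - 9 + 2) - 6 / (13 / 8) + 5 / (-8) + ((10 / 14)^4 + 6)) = -59188550427 / 169203125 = -349.81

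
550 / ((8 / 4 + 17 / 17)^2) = 550 / 9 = 61.11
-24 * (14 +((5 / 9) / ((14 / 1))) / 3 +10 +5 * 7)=-89228 / 63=-1416.32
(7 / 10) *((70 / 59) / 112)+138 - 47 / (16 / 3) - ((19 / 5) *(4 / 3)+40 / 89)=19483123 / 157530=123.68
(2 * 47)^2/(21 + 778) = 188/17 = 11.06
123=123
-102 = -102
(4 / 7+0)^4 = 256 / 2401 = 0.11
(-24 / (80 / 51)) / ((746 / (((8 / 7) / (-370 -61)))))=306 / 5626705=0.00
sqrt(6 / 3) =1.41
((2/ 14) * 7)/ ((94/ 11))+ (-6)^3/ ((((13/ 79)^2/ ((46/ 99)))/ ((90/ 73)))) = -4569.33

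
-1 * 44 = -44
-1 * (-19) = 19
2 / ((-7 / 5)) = -10 / 7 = -1.43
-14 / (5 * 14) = -1 / 5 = -0.20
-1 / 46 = -0.02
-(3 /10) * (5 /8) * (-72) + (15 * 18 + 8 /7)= 3985 /14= 284.64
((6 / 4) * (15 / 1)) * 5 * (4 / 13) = 450 / 13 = 34.62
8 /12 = 2 /3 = 0.67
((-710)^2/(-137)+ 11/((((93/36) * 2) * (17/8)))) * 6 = -1593530184/72199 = -22071.36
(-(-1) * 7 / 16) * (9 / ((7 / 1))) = 9 / 16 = 0.56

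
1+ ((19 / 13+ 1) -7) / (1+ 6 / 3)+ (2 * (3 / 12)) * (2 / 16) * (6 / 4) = -523 / 1248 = -0.42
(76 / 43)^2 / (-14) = -2888 / 12943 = -0.22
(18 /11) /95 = 18 /1045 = 0.02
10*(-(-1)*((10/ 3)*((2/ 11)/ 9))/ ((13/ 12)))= 800/ 1287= 0.62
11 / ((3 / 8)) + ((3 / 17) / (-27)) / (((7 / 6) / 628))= 3072 / 119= 25.82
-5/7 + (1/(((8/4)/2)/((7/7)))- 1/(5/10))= -12/7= -1.71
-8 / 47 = -0.17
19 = 19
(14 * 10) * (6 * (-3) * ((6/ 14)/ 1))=-1080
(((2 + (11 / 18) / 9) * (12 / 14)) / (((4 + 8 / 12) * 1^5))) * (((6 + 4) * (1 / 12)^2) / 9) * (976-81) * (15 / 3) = 7495625 / 571536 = 13.11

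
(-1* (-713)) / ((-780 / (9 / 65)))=-2139 / 16900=-0.13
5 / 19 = 0.26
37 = 37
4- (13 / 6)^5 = -43.75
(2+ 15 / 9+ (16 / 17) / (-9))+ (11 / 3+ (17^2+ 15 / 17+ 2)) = 2692 / 9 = 299.11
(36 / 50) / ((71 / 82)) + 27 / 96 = 63207 / 56800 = 1.11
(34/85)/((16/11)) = 11/40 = 0.28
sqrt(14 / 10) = sqrt(35) / 5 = 1.18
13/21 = 0.62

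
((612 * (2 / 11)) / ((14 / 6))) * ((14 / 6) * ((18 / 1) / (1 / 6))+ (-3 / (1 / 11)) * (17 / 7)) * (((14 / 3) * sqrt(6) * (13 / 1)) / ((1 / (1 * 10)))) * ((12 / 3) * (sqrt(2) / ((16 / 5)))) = 957106800 * sqrt(3) / 77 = 21529319.56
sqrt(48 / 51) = 4* sqrt(17) / 17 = 0.97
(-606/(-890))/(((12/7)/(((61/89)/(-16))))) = -43127/2534720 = -0.02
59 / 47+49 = 2362 / 47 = 50.26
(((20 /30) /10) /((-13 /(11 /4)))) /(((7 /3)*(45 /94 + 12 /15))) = -517 /109382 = -0.00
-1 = -1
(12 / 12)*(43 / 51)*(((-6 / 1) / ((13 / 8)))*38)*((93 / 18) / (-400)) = 25327 / 16575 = 1.53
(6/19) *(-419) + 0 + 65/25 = -12323/95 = -129.72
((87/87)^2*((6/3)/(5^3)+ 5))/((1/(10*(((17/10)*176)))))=1875984/125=15007.87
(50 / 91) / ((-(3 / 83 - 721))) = 0.00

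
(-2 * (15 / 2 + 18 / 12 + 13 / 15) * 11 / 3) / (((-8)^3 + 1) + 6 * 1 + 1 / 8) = 26048 / 181755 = 0.14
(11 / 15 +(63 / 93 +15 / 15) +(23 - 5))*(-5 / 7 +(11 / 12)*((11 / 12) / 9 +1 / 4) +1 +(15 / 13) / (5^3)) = 8639495953 / 685503000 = 12.60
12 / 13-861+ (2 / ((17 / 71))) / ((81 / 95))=-15220867 / 17901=-850.28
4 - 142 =-138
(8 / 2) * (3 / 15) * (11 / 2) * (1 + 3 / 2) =11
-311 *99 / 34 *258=-3971781 / 17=-233634.18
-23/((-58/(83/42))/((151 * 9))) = 864777/812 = 1065.00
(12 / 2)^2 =36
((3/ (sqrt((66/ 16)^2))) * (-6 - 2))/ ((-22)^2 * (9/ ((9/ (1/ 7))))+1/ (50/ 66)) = -11200/ 135641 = -0.08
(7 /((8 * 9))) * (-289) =-2023 /72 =-28.10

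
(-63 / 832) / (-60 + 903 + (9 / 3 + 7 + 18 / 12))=-63 / 710944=-0.00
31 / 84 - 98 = -8201 / 84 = -97.63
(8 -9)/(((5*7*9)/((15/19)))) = -1/399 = -0.00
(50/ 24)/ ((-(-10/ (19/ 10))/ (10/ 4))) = 95/ 96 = 0.99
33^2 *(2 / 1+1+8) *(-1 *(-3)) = 35937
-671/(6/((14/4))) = -4697/12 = -391.42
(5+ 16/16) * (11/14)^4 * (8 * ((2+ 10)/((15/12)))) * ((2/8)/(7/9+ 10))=4743684/1164485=4.07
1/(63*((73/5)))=5/4599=0.00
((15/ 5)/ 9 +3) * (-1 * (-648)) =2160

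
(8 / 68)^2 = 4 / 289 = 0.01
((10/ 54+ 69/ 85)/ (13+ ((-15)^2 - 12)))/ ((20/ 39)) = 3718/ 432225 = 0.01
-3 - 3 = -6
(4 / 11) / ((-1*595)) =-4 / 6545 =-0.00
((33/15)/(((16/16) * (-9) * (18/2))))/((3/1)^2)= -11/3645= -0.00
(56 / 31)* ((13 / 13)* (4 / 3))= 224 / 93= 2.41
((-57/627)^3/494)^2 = 1/432324660196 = 0.00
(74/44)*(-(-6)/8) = 111/88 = 1.26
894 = 894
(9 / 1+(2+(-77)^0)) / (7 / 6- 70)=-72 / 413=-0.17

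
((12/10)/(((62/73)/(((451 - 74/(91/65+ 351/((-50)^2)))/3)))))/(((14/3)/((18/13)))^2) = 82582193817/4942970305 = 16.71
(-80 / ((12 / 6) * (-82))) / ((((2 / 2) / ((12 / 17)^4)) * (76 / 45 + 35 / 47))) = 877132800 / 17625186067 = 0.05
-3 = -3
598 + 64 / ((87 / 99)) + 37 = 20527 / 29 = 707.83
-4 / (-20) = 1 / 5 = 0.20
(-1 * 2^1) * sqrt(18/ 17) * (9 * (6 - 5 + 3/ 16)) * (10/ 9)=-285 * sqrt(34)/ 68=-24.44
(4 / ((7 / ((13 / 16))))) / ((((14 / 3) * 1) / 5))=195 / 392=0.50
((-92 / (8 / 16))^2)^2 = 1146228736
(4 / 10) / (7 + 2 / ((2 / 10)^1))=2 / 85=0.02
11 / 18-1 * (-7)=137 / 18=7.61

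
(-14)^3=-2744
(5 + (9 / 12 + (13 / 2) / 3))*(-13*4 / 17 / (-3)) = 1235 / 153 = 8.07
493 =493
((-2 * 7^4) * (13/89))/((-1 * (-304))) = -31213/13528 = -2.31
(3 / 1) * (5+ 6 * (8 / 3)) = 63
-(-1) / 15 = 1 / 15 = 0.07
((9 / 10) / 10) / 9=1 / 100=0.01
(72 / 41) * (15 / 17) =1080 / 697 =1.55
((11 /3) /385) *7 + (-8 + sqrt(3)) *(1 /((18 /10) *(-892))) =719 /10035- 5 *sqrt(3) /8028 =0.07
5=5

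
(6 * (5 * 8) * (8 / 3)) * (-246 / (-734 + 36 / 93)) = 2440320 / 11371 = 214.61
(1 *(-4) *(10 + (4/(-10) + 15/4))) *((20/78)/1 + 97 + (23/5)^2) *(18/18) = -10275584/1625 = -6323.44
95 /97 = 0.98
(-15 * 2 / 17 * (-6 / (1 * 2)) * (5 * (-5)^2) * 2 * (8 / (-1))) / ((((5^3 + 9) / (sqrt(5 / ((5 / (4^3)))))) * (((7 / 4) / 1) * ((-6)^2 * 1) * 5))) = -16000 / 7973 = -2.01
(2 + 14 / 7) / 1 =4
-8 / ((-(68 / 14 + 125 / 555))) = 6216 / 3949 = 1.57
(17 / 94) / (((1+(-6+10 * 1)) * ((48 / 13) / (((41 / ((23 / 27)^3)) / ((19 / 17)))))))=1010636757 / 1738420960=0.58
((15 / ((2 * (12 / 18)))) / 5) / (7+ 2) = 1 / 4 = 0.25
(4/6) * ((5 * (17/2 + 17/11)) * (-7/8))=-7735/264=-29.30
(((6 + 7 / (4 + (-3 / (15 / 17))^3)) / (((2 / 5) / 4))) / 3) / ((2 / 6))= 256030 / 4413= 58.02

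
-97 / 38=-2.55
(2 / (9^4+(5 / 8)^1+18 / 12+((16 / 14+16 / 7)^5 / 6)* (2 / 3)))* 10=2689120 / 889529423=0.00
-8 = -8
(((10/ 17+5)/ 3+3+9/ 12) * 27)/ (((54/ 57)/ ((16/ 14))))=21755/ 119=182.82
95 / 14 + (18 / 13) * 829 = 210143 / 182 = 1154.63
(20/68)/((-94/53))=-265/1598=-0.17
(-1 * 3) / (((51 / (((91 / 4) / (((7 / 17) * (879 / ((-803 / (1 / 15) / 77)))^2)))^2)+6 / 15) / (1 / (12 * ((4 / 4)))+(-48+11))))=22589718032561875 / 3479122605247592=6.49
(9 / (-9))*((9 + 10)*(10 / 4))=-95 / 2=-47.50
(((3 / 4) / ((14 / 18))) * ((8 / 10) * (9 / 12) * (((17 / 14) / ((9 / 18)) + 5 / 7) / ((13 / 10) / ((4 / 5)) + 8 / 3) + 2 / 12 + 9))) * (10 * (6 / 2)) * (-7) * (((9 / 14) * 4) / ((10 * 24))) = -10405989 / 807520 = -12.89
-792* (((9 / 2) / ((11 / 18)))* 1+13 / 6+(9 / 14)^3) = -2661135 / 343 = -7758.41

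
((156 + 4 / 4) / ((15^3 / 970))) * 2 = 60916 / 675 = 90.25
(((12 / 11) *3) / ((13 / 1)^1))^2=1296 / 20449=0.06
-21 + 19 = -2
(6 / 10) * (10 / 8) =3 / 4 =0.75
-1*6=-6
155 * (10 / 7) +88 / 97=150966 / 679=222.34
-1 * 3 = -3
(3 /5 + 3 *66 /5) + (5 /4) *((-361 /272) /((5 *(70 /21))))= 436293 /10880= 40.10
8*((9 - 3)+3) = 72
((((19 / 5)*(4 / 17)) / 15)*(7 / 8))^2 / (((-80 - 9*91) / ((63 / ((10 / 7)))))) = -866761 / 6495275000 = -0.00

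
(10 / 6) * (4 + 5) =15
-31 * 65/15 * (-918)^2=-113205924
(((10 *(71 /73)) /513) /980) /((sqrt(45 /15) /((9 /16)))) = 71 *sqrt(3) /19573344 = 0.00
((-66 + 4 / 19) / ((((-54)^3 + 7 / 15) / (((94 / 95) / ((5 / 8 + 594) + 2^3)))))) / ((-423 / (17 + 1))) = -40000 / 1370232708031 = -0.00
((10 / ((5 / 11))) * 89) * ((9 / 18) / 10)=979 / 10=97.90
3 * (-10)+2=-28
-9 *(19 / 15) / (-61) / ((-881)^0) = 57 / 305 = 0.19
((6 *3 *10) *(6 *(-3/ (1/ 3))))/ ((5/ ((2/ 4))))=-972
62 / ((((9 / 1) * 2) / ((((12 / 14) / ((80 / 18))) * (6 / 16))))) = 279 / 1120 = 0.25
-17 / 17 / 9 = -0.11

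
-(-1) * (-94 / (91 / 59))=-60.95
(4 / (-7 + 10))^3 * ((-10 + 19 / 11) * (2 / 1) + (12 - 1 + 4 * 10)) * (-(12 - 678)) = 1794944 / 33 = 54392.24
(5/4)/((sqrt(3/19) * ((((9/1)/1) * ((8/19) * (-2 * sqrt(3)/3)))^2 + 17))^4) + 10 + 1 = 11481675539386358201/1043785898550460836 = 11.00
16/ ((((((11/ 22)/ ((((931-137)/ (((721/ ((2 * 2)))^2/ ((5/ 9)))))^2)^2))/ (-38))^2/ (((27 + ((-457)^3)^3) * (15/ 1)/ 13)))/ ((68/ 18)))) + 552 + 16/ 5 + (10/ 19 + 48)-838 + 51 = -343913647203686742762776357402919931581540692111223641992950256412337589/ 850535653252042298547505233180610776450721325100818974905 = -404349477754077.84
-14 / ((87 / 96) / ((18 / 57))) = -2688 / 551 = -4.88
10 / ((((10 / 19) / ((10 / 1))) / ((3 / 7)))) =570 / 7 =81.43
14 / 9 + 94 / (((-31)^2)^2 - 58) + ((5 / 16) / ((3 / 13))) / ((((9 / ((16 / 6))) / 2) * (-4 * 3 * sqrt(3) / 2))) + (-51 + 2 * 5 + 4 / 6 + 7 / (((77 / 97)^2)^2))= -10897570902476 / 515278296841 - 65 * sqrt(3) / 1458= -21.23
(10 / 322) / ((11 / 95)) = 475 / 1771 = 0.27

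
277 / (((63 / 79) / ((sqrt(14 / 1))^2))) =43766 / 9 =4862.89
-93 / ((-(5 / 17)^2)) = 26877 / 25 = 1075.08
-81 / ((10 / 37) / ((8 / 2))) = -5994 / 5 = -1198.80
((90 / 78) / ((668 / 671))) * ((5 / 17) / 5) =10065 / 147628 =0.07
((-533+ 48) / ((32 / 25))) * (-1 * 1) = 12125 / 32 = 378.91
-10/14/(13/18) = -90/91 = -0.99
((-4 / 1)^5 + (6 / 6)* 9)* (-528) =535920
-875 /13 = -67.31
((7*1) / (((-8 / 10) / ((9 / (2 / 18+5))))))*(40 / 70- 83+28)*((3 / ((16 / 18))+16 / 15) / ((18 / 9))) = 5482971 / 2944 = 1862.42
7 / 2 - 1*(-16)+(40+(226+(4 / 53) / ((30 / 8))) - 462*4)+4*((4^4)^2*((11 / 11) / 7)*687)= 286330365119 / 11130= 25725998.66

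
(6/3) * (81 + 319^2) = 203684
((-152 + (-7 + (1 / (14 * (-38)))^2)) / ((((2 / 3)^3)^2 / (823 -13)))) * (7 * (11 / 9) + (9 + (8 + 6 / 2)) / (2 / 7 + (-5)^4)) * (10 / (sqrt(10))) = -39838089.97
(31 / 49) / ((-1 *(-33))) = 0.02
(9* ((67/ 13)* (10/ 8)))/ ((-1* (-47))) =3015/ 2444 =1.23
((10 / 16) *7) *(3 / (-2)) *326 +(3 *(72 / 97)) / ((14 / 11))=-11611581 / 5432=-2137.63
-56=-56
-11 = -11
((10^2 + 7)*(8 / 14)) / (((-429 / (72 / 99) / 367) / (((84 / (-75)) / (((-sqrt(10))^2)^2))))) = 1256608 / 2949375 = 0.43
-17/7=-2.43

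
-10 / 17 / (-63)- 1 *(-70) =74980 / 1071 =70.01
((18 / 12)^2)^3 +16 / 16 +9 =1369 / 64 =21.39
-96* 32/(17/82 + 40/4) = -83968/279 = -300.96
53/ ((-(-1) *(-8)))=-53/ 8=-6.62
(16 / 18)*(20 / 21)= 160 / 189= 0.85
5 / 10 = 1 / 2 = 0.50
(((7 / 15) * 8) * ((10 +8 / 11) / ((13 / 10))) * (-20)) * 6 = -528640 / 143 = -3696.78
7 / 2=3.50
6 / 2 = 3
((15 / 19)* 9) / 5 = 1.42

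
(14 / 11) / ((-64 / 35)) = -245 / 352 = -0.70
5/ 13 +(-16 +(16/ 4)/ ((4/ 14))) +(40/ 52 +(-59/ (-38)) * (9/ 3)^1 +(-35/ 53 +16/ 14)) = 787019/ 183274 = 4.29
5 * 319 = 1595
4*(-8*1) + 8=-24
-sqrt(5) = -2.24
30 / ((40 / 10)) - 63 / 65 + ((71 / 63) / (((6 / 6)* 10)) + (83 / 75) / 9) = 415628 / 61425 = 6.77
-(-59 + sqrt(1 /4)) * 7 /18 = 91 /4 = 22.75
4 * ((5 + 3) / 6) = 5.33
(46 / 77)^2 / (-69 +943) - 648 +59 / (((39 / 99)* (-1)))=-1168302923 / 1464463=-797.77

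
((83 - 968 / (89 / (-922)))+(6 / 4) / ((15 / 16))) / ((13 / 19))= 85502413 / 5785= 14780.02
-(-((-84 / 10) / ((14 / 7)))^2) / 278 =441 / 6950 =0.06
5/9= 0.56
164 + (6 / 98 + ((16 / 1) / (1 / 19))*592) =8826471 / 49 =180132.06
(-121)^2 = 14641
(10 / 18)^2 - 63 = -5078 / 81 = -62.69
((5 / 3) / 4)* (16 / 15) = 4 / 9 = 0.44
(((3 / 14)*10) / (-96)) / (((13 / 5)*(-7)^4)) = -25 / 6991712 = -0.00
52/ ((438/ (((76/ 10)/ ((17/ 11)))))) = 10868/ 18615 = 0.58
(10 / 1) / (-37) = -10 / 37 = -0.27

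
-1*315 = -315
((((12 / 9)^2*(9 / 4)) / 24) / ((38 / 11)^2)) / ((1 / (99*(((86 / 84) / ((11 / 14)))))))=5203 / 2888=1.80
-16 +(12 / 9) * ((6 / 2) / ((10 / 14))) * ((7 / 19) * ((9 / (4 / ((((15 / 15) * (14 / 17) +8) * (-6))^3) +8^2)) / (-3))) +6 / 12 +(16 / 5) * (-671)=-4793101539184431 / 2216159066530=-2162.80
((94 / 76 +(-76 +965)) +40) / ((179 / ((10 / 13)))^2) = 1767450 / 102883651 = 0.02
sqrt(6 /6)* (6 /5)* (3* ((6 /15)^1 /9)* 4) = 16 /25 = 0.64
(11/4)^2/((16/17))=2057/256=8.04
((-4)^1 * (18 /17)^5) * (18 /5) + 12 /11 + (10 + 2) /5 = -1223925312 /78092135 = -15.67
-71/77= -0.92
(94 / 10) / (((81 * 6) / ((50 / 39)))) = 235 / 9477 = 0.02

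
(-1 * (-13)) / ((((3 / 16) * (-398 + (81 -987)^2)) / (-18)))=-624 / 410219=-0.00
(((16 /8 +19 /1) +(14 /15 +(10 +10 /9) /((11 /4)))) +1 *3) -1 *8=10382 /495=20.97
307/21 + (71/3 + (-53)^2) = 19931/7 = 2847.29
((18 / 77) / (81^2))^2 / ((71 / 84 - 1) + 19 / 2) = 16 / 117784154565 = 0.00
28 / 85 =0.33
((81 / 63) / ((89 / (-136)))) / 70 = -612 / 21805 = -0.03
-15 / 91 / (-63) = 5 / 1911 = 0.00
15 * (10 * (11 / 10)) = 165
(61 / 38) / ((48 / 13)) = 793 / 1824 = 0.43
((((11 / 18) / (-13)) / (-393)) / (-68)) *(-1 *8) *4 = 44 / 781677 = 0.00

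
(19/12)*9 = 57/4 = 14.25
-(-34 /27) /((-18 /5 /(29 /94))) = -2465 /22842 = -0.11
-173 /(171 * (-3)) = 173 /513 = 0.34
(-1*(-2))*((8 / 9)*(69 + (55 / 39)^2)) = 1727584 / 13689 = 126.20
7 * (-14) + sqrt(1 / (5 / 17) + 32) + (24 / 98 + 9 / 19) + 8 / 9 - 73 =-1419340 / 8379 + sqrt(885) / 5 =-163.44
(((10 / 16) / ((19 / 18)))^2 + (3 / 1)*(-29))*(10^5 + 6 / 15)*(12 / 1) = -375366751461 / 3610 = -103979709.55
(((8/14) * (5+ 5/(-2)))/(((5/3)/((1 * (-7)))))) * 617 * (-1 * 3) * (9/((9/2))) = 22212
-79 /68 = -1.16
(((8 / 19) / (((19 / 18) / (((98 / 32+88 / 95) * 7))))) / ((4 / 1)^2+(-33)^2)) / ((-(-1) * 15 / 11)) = 1400553 / 189479875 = 0.01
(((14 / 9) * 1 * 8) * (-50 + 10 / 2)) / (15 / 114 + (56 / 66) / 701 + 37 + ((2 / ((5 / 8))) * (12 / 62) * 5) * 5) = -15260377440 / 1433839457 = -10.64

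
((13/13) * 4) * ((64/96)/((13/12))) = 32/13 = 2.46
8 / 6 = 4 / 3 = 1.33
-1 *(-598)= 598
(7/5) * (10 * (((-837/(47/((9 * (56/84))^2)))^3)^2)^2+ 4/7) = 67497742146535252342354770000000000.00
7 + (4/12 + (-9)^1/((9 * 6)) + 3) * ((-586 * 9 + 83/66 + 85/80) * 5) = -264405289/3168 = -83461.27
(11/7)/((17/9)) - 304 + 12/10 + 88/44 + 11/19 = -3384594/11305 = -299.39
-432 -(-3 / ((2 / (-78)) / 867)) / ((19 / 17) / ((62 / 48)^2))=-184659639 / 1216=-151858.26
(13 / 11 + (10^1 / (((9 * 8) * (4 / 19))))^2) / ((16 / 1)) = 368843 / 3649536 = 0.10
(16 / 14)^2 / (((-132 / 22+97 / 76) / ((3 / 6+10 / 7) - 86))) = 2862464 / 123137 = 23.25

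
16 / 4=4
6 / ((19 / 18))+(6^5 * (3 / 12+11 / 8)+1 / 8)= 1921555 / 152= 12641.81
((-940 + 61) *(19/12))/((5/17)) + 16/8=-94599/20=-4729.95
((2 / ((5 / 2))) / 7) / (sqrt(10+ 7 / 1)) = 4*sqrt(17) / 595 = 0.03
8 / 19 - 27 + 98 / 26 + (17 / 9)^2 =-384971 / 20007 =-19.24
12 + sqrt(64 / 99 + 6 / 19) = sqrt(378290) / 627 + 12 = 12.98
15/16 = 0.94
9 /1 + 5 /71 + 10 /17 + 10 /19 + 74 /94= 11826405 /1077851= 10.97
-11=-11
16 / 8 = 2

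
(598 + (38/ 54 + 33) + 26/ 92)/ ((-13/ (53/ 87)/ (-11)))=35200957/ 108054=325.77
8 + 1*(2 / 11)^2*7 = 8.23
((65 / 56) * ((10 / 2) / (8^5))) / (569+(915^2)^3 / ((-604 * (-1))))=49075 / 269218273653081054052352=0.00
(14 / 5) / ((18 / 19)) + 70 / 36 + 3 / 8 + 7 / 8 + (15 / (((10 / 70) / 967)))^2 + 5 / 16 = 824748498517 / 80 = 10309356231.46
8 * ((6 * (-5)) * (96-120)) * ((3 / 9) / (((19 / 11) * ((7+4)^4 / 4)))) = 7680 / 25289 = 0.30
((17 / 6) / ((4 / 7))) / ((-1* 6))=-119 / 144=-0.83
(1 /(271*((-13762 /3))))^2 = 9 /13909185168004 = 0.00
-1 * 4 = -4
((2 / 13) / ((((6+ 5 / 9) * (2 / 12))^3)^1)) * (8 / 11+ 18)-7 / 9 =378292133 / 264322773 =1.43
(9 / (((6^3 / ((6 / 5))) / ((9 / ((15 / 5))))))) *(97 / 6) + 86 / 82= 5697 / 1640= 3.47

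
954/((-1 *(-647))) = 954/647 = 1.47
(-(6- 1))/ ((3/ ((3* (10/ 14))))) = -25/ 7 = -3.57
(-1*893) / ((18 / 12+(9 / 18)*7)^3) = -893 / 125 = -7.14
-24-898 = -922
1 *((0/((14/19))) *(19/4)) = 0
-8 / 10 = -4 / 5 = -0.80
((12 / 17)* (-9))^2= 11664 / 289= 40.36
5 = 5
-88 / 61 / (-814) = 4 / 2257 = 0.00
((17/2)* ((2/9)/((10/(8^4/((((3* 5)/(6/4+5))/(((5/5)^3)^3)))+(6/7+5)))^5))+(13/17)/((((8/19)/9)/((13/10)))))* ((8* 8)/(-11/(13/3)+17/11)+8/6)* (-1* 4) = 222012267453617578219943396478797/2599546240019531250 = 85404238645875.95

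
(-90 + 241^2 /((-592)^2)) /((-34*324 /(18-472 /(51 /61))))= -438788034223 /98448141312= -4.46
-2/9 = -0.22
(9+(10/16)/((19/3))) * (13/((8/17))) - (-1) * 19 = 328747/1216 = 270.35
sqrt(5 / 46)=sqrt(230) / 46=0.33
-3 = -3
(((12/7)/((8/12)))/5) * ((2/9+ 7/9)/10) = 9/175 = 0.05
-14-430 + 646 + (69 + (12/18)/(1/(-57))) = 233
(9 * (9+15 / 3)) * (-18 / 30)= -378 / 5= -75.60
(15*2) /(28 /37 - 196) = -185 /1204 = -0.15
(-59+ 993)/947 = 934/947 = 0.99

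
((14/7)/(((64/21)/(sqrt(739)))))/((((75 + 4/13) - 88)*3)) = -91*sqrt(739)/5280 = -0.47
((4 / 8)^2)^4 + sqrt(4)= 2.00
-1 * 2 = -2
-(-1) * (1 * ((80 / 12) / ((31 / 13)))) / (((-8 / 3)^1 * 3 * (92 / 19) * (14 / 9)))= -3705 / 79856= -0.05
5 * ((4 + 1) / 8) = 25 / 8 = 3.12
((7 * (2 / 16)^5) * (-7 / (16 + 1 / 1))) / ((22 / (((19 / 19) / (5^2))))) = -49 / 306380800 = -0.00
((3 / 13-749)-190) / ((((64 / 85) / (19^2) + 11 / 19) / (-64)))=2662967040 / 25753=103404.15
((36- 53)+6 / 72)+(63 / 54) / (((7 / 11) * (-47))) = -9563 / 564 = -16.96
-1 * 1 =-1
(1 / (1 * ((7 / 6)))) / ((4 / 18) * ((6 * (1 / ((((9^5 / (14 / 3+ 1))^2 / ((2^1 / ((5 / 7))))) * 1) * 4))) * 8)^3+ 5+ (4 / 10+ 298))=7725788595658153090480160450882250 / 2734671636576464255593686806137065481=0.00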